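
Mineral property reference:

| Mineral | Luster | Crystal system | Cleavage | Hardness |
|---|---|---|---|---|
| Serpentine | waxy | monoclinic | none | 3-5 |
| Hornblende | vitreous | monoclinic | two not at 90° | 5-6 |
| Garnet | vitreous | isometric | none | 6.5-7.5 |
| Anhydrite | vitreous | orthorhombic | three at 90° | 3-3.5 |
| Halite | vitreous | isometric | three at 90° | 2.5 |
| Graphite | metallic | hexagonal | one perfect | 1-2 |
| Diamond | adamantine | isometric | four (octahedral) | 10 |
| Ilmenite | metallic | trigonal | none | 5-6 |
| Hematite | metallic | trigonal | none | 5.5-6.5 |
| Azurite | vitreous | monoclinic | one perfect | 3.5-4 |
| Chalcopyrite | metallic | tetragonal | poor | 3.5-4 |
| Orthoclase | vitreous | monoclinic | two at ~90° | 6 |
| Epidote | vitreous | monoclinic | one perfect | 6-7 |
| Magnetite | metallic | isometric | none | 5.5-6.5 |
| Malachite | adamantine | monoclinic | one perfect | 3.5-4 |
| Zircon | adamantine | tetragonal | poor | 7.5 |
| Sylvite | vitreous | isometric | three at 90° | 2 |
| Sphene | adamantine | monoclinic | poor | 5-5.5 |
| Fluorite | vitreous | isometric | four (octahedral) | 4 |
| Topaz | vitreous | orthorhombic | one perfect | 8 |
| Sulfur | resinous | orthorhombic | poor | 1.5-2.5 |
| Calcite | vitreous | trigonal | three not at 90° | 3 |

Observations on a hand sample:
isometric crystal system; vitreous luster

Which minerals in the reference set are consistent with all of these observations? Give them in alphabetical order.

Fluorite, Garnet, Halite, Sylvite

Isometric crystal system: leaves Garnet, Halite, Diamond, Magnetite, Sylvite, Fluorite.
Vitreous luster rules out Diamond, Magnetite.
Remaining candidates: Fluorite, Garnet, Halite, Sylvite.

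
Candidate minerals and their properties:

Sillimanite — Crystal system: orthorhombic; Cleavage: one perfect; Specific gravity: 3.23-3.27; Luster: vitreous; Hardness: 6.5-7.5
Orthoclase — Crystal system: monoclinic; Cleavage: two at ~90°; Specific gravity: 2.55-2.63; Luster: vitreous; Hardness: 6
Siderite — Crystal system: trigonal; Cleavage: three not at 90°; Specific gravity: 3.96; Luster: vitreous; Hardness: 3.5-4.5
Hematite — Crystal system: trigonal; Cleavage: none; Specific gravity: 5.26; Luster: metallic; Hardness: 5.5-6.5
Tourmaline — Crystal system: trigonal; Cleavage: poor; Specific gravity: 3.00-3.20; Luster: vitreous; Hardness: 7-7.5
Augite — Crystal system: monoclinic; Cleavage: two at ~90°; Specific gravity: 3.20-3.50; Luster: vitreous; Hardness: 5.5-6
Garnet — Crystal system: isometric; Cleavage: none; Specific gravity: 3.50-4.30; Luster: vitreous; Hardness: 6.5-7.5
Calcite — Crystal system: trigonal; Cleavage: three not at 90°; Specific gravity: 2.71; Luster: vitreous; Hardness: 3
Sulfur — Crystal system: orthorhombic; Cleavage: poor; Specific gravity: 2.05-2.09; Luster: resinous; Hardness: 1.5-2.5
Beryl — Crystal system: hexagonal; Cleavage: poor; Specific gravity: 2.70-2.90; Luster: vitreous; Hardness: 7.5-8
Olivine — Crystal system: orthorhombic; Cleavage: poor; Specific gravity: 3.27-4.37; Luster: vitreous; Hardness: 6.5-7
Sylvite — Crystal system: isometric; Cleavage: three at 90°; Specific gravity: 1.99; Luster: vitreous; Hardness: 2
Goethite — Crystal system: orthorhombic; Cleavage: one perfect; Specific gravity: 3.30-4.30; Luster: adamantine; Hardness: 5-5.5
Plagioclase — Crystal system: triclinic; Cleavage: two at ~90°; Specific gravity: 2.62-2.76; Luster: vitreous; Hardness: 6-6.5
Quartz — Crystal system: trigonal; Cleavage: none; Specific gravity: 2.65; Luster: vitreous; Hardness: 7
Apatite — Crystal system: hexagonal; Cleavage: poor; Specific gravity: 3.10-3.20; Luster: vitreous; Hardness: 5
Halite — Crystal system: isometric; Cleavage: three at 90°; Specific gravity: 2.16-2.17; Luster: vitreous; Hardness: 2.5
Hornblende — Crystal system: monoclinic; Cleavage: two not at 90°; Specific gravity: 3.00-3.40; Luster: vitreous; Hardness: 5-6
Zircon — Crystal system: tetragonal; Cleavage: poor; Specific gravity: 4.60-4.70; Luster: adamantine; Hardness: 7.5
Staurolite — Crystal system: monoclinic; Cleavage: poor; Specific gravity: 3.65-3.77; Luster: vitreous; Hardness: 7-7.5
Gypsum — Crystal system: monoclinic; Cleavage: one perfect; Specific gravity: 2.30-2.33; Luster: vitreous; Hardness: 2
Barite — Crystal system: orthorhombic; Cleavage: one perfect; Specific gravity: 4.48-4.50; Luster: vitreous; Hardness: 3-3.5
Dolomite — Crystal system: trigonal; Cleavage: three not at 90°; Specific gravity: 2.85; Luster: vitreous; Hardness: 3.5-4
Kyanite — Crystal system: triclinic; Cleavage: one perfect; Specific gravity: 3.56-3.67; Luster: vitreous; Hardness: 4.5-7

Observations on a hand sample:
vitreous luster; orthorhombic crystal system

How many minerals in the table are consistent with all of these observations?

Vitreous luster rules out Hematite, Sulfur, Goethite, Zircon.
Orthorhombic crystal system — leaves Sillimanite, Olivine, Barite.
Consistent with every observation: Barite, Olivine, Sillimanite.
That is 3 minerals.

3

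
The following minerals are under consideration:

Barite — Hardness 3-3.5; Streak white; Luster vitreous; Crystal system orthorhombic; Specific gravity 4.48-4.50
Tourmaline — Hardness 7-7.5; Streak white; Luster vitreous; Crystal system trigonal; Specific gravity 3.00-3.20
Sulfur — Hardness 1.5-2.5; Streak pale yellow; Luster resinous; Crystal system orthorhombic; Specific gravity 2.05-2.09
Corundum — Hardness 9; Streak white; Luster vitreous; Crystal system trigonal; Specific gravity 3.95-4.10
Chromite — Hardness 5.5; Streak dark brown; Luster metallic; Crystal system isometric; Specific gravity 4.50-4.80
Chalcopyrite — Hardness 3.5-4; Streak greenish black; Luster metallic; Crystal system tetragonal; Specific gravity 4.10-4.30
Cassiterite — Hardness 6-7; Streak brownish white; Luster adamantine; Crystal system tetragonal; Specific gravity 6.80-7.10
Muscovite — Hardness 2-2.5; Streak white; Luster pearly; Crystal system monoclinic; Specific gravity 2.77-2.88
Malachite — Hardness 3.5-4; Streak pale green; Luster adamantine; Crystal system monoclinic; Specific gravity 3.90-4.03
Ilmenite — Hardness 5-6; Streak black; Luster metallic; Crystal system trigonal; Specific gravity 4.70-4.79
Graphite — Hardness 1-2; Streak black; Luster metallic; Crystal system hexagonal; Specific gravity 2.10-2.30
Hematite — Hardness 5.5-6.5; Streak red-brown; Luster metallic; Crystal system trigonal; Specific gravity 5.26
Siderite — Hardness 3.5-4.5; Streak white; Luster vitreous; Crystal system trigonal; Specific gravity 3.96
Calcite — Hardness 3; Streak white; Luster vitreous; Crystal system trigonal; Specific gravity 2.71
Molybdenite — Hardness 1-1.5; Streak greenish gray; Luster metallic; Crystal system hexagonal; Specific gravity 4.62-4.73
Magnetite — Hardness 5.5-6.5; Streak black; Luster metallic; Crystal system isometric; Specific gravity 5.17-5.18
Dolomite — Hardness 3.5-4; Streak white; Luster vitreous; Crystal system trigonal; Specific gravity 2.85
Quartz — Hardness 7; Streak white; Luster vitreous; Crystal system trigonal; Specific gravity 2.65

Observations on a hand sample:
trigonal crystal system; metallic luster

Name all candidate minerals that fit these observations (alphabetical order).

Trigonal crystal system: narrows the field to Tourmaline, Corundum, Ilmenite, Hematite, Siderite, Calcite, Dolomite, Quartz.
Metallic luster: Ilmenite, Hematite remain.
Consistent with every observation: Hematite, Ilmenite.

Hematite, Ilmenite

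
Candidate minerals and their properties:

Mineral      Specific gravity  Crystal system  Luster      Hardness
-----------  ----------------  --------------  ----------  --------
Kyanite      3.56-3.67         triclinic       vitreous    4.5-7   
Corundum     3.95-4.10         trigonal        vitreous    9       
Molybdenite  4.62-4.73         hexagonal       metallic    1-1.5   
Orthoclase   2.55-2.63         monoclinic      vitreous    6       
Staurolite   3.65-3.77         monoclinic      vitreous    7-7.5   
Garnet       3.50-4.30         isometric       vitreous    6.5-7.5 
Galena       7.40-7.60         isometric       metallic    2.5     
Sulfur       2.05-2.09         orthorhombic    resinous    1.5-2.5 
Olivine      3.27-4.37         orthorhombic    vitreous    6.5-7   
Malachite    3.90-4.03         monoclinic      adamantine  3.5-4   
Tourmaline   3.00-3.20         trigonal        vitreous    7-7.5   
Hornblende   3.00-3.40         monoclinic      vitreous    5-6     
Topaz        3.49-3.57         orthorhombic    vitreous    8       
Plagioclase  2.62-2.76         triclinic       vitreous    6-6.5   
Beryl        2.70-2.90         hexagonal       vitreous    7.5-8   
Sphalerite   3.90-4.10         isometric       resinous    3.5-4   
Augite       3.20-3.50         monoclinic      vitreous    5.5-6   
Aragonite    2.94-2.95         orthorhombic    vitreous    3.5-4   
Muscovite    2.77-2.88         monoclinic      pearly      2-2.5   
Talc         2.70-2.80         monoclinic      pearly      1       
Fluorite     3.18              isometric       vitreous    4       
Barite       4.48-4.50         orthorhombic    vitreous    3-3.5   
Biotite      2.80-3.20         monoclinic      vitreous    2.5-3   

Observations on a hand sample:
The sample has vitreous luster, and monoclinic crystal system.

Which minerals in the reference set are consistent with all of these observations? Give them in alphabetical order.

Augite, Biotite, Hornblende, Orthoclase, Staurolite

Vitreous luster — leaves Kyanite, Corundum, Orthoclase, Staurolite, Garnet, Olivine, Tourmaline, Hornblende, Topaz, Plagioclase, Beryl, Augite, Aragonite, Fluorite, Barite, Biotite.
Monoclinic crystal system — leaves Orthoclase, Staurolite, Hornblende, Augite, Biotite.
Consistent with every observation: Augite, Biotite, Hornblende, Orthoclase, Staurolite.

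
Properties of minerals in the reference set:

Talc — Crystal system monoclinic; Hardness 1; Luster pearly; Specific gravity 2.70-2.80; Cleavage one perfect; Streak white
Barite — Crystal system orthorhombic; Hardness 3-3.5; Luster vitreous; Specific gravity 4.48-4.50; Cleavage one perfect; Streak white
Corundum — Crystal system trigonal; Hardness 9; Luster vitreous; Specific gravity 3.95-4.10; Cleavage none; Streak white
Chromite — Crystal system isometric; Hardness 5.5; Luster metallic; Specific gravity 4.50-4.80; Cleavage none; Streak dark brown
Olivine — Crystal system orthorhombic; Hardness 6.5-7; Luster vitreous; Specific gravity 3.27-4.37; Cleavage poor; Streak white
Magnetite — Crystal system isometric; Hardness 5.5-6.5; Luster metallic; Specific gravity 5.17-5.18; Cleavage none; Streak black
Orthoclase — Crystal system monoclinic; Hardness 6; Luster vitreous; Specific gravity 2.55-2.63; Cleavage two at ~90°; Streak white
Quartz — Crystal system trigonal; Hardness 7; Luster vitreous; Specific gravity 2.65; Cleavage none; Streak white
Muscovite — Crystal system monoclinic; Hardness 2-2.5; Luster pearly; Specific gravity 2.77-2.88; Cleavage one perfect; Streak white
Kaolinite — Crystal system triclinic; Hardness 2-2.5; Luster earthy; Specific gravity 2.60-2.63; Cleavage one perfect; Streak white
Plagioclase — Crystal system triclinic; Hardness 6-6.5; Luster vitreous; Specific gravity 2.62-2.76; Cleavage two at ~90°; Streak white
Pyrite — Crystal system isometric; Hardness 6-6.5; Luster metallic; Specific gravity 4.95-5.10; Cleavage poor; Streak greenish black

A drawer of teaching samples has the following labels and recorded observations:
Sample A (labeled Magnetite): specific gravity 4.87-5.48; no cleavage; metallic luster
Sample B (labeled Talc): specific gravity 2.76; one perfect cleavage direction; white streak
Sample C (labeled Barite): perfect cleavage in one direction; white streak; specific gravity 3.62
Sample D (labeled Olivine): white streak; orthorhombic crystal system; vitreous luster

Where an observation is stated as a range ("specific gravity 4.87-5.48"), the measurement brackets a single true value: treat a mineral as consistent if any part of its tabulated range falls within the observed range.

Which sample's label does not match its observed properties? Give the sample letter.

Sample A: observations are consistent with Magnetite.
Sample B: observations are consistent with Talc.
Sample C: specific gravity 3.62 is outside the reference for Barite (SG 4.48-4.50) — mislabeled.
Sample D: observations are consistent with Olivine.
The mislabeled specimen is C.

C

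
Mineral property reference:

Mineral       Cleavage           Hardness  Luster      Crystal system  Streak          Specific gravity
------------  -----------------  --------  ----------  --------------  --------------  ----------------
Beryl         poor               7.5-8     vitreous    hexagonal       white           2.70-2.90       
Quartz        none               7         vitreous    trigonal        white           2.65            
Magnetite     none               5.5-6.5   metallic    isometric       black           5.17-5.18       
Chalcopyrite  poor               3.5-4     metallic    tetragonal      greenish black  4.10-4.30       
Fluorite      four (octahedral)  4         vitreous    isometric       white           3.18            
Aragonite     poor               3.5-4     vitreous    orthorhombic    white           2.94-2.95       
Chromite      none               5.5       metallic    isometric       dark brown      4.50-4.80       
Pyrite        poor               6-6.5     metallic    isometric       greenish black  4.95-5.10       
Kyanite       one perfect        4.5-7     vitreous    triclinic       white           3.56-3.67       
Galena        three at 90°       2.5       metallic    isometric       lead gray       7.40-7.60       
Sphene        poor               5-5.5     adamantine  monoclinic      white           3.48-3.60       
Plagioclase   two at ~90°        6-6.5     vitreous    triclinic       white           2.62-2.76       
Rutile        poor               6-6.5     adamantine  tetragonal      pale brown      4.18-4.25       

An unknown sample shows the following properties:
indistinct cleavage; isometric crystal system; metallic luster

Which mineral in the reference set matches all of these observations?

Pyrite

Indistinct cleavage — only Beryl, Chalcopyrite, Aragonite, Pyrite, Sphene, Rutile remain.
Isometric crystal system — only Pyrite remains.
Metallic luster — every remaining candidate is consistent.
Pyrite is the sole remaining match.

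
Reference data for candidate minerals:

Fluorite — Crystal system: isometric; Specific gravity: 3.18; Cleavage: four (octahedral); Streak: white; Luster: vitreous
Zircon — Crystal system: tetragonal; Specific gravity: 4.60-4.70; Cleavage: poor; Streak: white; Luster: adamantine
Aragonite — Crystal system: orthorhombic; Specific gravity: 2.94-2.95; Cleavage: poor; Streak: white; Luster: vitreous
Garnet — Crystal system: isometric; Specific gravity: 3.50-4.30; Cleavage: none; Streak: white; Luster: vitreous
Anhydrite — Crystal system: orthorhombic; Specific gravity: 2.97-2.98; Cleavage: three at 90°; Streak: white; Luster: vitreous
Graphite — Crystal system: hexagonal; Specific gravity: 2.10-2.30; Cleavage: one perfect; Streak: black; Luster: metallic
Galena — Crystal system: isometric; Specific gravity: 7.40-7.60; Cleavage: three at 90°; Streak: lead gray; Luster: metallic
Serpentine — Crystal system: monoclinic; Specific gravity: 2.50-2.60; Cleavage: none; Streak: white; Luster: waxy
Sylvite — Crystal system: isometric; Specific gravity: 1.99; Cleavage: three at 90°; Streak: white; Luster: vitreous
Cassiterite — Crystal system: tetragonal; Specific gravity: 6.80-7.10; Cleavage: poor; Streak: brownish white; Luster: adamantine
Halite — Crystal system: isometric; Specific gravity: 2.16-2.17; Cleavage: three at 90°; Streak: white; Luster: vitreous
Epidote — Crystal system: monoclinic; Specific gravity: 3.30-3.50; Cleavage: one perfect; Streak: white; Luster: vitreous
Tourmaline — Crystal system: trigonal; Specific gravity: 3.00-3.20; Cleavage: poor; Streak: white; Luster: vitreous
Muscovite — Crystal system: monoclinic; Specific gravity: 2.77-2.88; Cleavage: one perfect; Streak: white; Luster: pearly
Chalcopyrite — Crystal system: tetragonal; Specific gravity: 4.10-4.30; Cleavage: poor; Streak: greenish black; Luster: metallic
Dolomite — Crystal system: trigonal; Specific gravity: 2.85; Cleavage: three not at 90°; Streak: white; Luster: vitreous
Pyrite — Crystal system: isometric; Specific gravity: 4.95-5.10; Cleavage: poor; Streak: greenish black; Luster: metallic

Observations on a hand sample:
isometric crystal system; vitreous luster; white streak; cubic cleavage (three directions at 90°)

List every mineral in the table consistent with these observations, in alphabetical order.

Halite, Sylvite

Isometric crystal system — Fluorite, Garnet, Galena, Sylvite, Halite, Pyrite remain.
Vitreous luster rules out Galena, Pyrite.
White streak — no further eliminations.
Cubic cleavage (three directions at 90°) is inconsistent with Fluorite, Garnet.
Remaining candidates: Halite, Sylvite.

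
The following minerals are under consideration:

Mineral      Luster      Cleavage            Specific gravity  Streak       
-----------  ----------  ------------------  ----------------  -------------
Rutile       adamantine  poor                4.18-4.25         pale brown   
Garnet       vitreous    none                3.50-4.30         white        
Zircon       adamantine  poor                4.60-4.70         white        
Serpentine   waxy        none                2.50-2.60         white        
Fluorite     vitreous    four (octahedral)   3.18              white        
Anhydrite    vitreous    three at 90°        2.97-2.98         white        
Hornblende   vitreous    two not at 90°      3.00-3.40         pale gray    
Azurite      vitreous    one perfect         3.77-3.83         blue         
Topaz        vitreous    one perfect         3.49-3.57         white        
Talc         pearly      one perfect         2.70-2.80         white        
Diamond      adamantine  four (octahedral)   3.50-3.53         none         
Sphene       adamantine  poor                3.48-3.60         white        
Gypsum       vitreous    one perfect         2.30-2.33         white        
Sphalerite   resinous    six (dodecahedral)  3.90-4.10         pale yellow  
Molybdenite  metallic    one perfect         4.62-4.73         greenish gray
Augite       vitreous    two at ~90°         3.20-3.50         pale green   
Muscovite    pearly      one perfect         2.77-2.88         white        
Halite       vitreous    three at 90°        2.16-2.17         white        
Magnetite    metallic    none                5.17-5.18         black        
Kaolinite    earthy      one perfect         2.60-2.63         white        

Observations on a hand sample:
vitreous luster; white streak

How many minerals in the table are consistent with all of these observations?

Vitreous luster — only Garnet, Fluorite, Anhydrite, Hornblende, Azurite, Topaz, Gypsum, Augite, Halite remain.
White streak is inconsistent with Hornblende, Azurite, Augite.
The minerals that satisfy all observations are Anhydrite, Fluorite, Garnet, Gypsum, Halite, Topaz.
That is 6 minerals.

6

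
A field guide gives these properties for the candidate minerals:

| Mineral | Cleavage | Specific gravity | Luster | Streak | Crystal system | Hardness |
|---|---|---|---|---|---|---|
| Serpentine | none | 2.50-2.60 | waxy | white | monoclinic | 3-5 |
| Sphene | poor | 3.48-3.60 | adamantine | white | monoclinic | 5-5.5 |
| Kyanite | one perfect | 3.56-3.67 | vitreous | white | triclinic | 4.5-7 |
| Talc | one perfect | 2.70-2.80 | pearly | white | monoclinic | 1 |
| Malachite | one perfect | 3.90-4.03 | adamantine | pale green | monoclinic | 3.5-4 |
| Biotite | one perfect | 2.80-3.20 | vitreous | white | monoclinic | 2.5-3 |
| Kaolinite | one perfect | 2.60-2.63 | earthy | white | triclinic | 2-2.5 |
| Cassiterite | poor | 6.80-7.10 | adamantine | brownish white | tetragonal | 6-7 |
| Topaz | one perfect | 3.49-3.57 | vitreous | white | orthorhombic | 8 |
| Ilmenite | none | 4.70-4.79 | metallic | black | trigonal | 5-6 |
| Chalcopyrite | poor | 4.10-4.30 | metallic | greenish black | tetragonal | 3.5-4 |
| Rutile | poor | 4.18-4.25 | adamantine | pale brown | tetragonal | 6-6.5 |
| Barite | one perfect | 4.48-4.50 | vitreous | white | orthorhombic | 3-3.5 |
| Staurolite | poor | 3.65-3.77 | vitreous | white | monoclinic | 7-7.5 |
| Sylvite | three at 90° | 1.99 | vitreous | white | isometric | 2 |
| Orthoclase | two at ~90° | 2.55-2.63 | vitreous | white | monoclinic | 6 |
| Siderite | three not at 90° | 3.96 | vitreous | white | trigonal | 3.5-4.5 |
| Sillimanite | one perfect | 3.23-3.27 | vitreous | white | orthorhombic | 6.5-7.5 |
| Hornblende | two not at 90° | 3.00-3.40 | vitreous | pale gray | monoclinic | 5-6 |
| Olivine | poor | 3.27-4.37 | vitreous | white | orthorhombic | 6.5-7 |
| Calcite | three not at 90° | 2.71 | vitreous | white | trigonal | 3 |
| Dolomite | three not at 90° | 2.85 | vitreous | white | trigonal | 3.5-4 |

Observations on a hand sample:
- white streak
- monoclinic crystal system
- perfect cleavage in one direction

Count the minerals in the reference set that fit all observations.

2

White streak rules out Malachite, Cassiterite, Ilmenite, Chalcopyrite, Rutile, Hornblende.
Monoclinic crystal system: only Serpentine, Sphene, Talc, Biotite, Staurolite, Orthoclase remain.
Perfect cleavage in one direction: Talc, Biotite remain.
Consistent with every observation: Biotite, Talc.
That is 2 minerals.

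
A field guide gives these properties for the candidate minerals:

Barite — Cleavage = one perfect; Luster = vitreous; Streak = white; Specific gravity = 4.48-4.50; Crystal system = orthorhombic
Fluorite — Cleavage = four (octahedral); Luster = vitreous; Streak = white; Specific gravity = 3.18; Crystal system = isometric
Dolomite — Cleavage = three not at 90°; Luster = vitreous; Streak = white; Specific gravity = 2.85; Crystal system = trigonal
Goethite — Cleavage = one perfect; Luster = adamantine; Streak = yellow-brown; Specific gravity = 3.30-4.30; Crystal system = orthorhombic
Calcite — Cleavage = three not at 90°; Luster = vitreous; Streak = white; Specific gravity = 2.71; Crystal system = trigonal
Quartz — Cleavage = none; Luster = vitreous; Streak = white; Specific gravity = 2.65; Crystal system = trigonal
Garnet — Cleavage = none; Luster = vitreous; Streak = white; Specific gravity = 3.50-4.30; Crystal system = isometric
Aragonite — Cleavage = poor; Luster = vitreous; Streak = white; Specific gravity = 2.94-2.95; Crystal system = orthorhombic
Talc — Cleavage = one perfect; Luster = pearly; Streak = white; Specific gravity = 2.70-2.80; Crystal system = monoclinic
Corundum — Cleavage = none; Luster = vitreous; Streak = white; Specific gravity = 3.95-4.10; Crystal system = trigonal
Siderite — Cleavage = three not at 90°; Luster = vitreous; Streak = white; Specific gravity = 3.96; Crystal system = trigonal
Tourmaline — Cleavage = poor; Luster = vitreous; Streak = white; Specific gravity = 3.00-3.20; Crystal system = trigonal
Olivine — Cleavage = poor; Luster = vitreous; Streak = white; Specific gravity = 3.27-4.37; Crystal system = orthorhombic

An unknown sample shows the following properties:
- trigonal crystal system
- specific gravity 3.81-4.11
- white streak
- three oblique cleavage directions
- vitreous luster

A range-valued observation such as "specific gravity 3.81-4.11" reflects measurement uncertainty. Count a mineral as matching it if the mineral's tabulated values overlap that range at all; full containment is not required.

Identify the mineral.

Trigonal crystal system: leaves Dolomite, Calcite, Quartz, Corundum, Siderite, Tourmaline.
Specific gravity 3.81-4.11: narrows the field to Corundum, Siderite.
White streak: no further eliminations.
Three oblique cleavage directions rules out Corundum.
Vitreous luster: all remaining candidates fit.
Only Siderite satisfies all observations.

Siderite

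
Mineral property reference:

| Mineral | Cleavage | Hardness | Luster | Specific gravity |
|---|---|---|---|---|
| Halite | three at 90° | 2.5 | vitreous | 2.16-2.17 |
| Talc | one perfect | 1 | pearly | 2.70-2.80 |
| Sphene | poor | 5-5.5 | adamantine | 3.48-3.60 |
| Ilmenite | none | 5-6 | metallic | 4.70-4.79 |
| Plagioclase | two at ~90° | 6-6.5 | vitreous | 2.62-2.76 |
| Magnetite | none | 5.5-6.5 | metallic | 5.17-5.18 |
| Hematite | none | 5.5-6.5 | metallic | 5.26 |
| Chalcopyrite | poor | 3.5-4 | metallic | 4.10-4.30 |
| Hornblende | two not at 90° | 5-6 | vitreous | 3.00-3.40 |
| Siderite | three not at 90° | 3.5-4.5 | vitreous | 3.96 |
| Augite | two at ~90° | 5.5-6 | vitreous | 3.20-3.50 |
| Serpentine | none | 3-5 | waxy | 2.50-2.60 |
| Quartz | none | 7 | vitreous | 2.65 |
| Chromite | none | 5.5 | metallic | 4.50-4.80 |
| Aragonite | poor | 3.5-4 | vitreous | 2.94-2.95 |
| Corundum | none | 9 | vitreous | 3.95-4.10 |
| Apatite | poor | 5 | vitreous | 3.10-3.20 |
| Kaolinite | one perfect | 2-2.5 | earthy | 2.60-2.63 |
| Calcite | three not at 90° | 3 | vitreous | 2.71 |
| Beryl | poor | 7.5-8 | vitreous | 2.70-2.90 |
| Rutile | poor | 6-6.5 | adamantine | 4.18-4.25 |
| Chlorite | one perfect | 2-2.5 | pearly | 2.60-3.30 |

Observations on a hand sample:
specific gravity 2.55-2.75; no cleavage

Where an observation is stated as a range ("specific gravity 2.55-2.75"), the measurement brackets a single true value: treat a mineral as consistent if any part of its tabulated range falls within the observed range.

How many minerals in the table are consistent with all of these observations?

2

Specific gravity 2.55-2.75 — narrows the field to Talc, Plagioclase, Serpentine, Quartz, Kaolinite, Calcite, Beryl, Chlorite.
No cleavage — leaves Serpentine, Quartz.
Consistent with every observation: Quartz, Serpentine.
That is 2 minerals.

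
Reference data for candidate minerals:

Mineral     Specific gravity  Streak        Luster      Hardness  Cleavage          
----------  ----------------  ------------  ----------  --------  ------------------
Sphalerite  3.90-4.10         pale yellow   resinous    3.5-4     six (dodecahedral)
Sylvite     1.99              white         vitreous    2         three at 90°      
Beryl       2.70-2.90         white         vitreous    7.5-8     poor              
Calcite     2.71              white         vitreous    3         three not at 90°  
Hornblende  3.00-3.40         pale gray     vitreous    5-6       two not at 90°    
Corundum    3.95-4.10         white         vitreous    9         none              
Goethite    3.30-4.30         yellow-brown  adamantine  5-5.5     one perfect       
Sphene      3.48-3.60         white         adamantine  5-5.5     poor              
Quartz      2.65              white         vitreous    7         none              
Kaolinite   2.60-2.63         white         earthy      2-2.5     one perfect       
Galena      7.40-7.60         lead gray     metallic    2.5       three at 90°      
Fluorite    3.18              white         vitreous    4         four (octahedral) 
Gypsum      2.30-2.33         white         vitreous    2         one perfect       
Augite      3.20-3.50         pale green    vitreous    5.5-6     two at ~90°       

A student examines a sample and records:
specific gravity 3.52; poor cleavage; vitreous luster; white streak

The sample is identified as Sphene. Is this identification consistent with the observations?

Inconsistent

Specific gravity 3.52 — consistent with Sphene (SG 3.48-3.60).
Poor cleavage — consistent with Sphene (cleavage poor).
Vitreous luster — Sphene has adamantine luster; a mismatch.
White streak — consistent with Sphene (white streak).
Luster alone is enough to reject Sphene.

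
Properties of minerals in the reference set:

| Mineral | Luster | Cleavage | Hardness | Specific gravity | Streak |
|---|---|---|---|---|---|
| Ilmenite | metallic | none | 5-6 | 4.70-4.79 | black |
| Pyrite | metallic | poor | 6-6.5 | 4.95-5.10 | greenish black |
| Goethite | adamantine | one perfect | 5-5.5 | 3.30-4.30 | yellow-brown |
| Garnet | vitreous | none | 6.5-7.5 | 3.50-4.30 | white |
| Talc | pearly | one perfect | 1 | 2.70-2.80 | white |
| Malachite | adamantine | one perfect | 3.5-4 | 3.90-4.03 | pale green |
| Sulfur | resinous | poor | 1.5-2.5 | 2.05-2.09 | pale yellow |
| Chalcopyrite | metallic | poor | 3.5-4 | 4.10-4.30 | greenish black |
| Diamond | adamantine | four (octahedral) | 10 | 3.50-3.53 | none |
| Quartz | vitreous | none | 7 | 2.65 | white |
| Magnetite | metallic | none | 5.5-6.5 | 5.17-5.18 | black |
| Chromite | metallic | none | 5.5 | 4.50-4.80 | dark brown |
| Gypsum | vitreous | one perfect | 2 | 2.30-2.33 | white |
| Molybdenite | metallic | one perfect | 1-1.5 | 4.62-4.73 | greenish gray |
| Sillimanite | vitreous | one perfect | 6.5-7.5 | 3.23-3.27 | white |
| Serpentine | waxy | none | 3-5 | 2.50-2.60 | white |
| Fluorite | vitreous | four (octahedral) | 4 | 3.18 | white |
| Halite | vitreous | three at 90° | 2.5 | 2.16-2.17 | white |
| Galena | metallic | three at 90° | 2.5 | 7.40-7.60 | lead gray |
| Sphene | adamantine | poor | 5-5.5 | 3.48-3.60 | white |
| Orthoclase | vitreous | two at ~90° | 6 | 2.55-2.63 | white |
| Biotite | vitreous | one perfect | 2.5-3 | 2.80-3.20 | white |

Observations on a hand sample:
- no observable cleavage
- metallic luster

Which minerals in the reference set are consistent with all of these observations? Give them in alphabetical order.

Chromite, Ilmenite, Magnetite

No observable cleavage: narrows the field to Ilmenite, Garnet, Quartz, Magnetite, Chromite, Serpentine.
Metallic luster eliminates Garnet, Quartz, Serpentine.
The minerals that satisfy all observations are Chromite, Ilmenite, Magnetite.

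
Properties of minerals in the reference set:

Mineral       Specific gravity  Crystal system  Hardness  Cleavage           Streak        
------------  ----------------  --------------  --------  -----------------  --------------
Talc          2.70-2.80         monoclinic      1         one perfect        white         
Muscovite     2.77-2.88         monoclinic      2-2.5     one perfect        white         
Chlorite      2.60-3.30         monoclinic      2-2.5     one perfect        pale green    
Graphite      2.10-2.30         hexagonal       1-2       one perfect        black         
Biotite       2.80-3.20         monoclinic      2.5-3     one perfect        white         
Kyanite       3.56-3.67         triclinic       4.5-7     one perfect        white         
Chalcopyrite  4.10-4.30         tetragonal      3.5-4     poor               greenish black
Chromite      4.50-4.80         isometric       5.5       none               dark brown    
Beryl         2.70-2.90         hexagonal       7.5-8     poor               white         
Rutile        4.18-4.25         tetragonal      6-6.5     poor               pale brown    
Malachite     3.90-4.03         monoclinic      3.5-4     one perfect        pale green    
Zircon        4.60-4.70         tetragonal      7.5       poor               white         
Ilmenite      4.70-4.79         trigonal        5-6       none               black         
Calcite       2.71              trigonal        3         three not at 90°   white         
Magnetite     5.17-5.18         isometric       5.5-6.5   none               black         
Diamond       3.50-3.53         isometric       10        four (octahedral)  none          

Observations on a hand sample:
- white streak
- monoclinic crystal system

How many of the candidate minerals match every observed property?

3

White streak: narrows the field to Talc, Muscovite, Biotite, Kyanite, Beryl, Zircon, Calcite.
Monoclinic crystal system: narrows the field to Talc, Muscovite, Biotite.
Consistent with every observation: Biotite, Muscovite, Talc.
That is 3 minerals.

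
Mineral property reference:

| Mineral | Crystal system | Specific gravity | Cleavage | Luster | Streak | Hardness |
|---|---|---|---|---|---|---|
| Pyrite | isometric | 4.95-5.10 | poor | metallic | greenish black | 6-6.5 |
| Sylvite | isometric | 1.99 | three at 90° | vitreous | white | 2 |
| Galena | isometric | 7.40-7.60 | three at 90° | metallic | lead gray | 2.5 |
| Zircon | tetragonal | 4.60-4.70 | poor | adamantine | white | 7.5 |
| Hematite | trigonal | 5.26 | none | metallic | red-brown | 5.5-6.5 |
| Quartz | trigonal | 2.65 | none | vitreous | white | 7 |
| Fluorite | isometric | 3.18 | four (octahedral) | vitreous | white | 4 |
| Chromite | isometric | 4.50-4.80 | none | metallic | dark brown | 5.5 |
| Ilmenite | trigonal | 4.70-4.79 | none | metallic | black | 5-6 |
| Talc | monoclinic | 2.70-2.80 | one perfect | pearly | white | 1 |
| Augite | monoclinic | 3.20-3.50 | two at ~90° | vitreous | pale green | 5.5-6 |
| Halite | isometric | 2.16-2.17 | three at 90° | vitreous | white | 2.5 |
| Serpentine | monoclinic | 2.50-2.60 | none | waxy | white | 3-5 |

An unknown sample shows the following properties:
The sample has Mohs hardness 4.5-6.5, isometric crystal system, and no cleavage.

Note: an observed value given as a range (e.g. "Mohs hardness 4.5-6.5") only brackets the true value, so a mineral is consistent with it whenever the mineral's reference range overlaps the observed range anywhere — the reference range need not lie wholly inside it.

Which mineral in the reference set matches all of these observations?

Mohs hardness 4.5-6.5: narrows the field to Pyrite, Hematite, Chromite, Ilmenite, Augite, Serpentine.
Isometric crystal system: narrows the field to Pyrite, Chromite.
No cleavage rules out Pyrite.
The only mineral consistent with every observation is Chromite.

Chromite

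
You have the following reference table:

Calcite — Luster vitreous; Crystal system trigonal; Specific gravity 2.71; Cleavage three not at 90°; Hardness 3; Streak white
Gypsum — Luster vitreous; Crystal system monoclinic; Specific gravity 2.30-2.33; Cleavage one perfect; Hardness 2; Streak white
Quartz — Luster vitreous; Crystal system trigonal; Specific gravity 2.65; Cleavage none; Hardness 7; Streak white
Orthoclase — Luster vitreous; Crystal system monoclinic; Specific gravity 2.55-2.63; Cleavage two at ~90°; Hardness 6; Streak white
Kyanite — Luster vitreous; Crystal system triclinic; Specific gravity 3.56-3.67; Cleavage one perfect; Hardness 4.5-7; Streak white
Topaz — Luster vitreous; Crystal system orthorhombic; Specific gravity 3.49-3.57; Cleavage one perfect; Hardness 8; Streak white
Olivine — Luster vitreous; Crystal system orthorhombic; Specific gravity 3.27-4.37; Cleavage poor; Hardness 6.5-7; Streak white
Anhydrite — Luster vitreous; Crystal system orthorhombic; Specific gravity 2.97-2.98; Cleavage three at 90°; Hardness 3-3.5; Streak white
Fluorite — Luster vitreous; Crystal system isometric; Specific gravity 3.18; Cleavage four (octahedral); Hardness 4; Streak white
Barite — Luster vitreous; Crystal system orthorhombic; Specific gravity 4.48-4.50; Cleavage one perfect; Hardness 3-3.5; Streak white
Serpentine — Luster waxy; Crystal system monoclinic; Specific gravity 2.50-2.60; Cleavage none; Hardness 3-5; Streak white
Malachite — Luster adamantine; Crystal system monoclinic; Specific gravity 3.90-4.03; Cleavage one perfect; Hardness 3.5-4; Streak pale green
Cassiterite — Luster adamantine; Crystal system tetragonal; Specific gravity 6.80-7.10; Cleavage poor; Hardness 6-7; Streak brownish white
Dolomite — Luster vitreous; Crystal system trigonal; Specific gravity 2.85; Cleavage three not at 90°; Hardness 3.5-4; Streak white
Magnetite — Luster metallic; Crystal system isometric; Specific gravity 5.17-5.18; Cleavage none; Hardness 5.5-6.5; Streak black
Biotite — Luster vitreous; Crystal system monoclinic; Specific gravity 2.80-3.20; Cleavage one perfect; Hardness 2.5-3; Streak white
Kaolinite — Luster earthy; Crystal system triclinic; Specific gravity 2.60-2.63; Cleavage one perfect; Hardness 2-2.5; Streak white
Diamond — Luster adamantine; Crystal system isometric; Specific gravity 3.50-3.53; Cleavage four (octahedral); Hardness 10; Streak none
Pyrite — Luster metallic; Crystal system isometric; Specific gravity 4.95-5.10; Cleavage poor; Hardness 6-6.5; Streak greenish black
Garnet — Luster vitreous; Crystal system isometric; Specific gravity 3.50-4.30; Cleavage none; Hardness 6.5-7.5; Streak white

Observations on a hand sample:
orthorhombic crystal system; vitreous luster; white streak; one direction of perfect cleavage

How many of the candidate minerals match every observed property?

2

Orthorhombic crystal system — leaves Topaz, Olivine, Anhydrite, Barite.
Vitreous luster — no further eliminations.
White streak — no further eliminations.
One direction of perfect cleavage eliminates Olivine, Anhydrite.
Remaining candidates: Barite, Topaz.
That is 2 minerals.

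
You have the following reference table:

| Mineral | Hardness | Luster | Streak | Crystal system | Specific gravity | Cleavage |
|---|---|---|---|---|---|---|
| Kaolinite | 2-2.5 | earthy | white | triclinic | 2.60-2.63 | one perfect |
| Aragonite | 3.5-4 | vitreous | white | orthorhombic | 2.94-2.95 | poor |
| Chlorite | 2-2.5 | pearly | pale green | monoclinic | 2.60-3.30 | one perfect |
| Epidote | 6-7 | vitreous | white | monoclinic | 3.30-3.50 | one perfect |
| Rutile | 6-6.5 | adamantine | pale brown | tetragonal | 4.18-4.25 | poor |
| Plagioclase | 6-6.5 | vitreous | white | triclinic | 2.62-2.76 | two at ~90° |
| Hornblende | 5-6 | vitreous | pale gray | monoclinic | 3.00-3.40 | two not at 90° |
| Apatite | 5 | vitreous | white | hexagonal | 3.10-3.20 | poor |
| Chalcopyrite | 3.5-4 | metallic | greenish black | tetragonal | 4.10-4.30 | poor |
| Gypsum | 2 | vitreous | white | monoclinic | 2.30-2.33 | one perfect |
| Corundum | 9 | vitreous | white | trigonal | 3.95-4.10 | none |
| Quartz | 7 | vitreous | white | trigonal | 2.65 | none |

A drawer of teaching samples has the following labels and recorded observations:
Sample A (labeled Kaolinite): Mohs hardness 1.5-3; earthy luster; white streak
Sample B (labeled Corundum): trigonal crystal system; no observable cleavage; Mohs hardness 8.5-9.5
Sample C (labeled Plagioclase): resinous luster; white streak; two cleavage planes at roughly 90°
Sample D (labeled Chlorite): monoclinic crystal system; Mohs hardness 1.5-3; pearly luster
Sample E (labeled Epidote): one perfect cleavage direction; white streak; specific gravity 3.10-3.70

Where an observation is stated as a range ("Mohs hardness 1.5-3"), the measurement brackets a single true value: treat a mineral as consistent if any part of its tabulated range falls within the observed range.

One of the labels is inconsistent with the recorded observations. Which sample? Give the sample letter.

C

Sample A: observations are consistent with Kaolinite.
Sample B: observations are consistent with Corundum.
Sample C: resinous luster is outside the reference for Plagioclase (vitreous luster) — mislabeled.
Sample D: observations are consistent with Chlorite.
Sample E: observations are consistent with Epidote.
The mislabeled specimen is C.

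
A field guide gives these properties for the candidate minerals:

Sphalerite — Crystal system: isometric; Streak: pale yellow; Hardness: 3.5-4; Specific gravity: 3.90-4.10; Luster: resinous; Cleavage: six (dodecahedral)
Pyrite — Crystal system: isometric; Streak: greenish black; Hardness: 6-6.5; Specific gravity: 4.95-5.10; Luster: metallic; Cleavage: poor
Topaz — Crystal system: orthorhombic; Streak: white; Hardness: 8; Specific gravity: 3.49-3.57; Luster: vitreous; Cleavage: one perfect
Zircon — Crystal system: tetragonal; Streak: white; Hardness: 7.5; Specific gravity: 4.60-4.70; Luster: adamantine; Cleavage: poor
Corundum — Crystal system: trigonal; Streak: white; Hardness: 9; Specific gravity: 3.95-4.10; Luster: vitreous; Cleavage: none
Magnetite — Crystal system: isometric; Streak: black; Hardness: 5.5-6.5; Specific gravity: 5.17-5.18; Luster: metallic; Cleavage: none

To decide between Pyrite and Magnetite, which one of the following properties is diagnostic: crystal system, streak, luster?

Crystal system: both isometric — shared.
Streak: Pyrite greenish black, Magnetite black — these differ.
Luster: both metallic — shared.
Of the listed properties, streak is the one that separates them.

streak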